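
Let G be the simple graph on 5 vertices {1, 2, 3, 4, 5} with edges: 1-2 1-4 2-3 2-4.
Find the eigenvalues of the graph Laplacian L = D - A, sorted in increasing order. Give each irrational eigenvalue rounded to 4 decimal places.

[0, 0, 1, 3, 4]

Reading degrees in the order [1, 2, 3, 4, 5] gives [2, 3, 1, 2, 0]; set D = diag(2, 3, 1, 2, 0) and form L = D - A. Diagonalising L (or applying a numerical eigensolver to the 5x5 matrix) gives the spectrum above. The 2 zero eigenvalues correspond to the 2 connected components. There are 2 zeros in the spectrum, matching the 2 components. The eigenvalues sum to 8, which equals trace(L) = 2|E|.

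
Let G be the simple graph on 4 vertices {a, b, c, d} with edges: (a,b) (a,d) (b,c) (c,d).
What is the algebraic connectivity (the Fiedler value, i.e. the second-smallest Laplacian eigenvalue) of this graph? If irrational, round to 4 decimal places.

2

With the vertex order [a, b, c, d], the degrees are [2, 2, 2, 2], giving D = diag(2, 2, 2, 2) and L = D - A. The smallest Laplacian eigenvalue is always 0. The next one, lambda_2 = 2, measures how hard the graph is to disconnect: larger values mean better connectivity. The eigenvalues sum to 8, which equals trace(L) = 2|E|.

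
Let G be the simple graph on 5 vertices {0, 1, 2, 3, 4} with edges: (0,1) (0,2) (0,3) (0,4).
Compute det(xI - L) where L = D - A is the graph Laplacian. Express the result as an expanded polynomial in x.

x^5 - 8x^4 + 18x^3 - 16x^2 + 5x

Reading degrees in the order [0, 1, 2, 3, 4] gives [4, 1, 1, 1, 1]; set D = diag(4, 1, 1, 1, 1) and form L = D - A. The eigenvalues of L are [0, 1, 1, 1, 5]; the characteristic polynomial is the product of (x - lambda_i), which multiplies out to x^5 - 8x^4 + 18x^3 - 16x^2 + 5x. The coefficient of x^4 equals -trace(L) = -8, matching the sum of degrees. The eigenvalues sum to 8, which equals trace(L) = 2|E|.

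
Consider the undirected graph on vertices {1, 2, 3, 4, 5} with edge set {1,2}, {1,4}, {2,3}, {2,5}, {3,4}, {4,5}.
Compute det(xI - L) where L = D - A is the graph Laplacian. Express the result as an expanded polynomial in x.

Reading degrees in the order [1, 2, 3, 4, 5] gives [2, 3, 2, 3, 2]; set D = diag(2, 3, 2, 3, 2) and form L = D - A. The eigenvalues of L are [0, 2, 2, 3, 5]; the characteristic polynomial is the product of (x - lambda_i), which multiplies out to x^5 - 12x^4 + 51x^3 - 92x^2 + 60x. The coefficient of x^4 equals -trace(L) = -12, matching the sum of degrees.

x^5 - 12x^4 + 51x^3 - 92x^2 + 60x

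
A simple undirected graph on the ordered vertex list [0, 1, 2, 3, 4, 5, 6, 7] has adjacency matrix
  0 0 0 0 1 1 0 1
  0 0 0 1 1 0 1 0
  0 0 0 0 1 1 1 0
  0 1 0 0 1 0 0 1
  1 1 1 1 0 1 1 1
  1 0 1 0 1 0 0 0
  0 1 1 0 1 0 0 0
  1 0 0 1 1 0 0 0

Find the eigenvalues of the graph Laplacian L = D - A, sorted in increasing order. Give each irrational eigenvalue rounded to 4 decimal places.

[0, 1.7530, 1.7530, 3.4450, 3.4450, 4.8019, 4.8019, 8]

With the vertex order [0, 1, 2, 3, 4, 5, 6, 7], the degrees are [3, 3, 3, 3, 7, 3, 3, 3], giving D = diag(3, 3, 3, 3, 7, 3, 3, 3) and L = D - A. The multiplicity of 0 as a Laplacian eigenvalue equals the number of connected components. The eigenvalues sum to 28, which equals trace(L) = 2|E|.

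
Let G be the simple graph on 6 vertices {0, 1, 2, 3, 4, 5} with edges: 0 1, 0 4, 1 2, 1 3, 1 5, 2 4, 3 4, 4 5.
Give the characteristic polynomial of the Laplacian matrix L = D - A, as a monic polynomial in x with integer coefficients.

x^6 - 16x^5 + 96x^4 - 272x^3 + 368x^2 - 192x

With the vertex order [0, 1, 2, 3, 4, 5], the degrees are [2, 4, 2, 2, 4, 2], giving D = diag(2, 4, 2, 2, 4, 2) and L = D - A. Computing det(xI - L) by cofactor expansion (or equivalently via sum-over-permutations) gives x^6 - 16x^5 + 96x^4 - 272x^3 + 368x^2 - 192x. The coefficient of x^5 equals -trace(L) = -16, matching the sum of degrees. By the matrix-tree theorem the graph has (1/6) * product of the nonzero eigenvalues = 32 spanning trees.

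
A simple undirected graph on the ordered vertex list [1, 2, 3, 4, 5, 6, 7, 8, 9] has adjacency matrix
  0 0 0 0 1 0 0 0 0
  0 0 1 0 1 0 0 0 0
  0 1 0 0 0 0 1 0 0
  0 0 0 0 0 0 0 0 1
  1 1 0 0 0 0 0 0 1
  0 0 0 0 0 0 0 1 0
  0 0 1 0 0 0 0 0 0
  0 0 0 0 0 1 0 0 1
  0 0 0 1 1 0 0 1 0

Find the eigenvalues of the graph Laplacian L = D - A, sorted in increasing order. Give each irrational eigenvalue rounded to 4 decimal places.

[0, 0.1862, 0.4822, 0.7043, 1.4073, 2.1338, 2.8532, 3.5372, 4.6958]

With the vertex order [1, 2, 3, 4, 5, 6, 7, 8, 9], the degrees are [1, 2, 2, 1, 3, 1, 1, 2, 3], giving D = diag(1, 2, 2, 1, 3, 1, 1, 2, 3) and L = D - A. The multiplicity of 0 as a Laplacian eigenvalue equals the number of connected components. The single zero eigenvalue shows the graph is connected. The eigenvalues sum to 16, which equals trace(L) = 2|E|.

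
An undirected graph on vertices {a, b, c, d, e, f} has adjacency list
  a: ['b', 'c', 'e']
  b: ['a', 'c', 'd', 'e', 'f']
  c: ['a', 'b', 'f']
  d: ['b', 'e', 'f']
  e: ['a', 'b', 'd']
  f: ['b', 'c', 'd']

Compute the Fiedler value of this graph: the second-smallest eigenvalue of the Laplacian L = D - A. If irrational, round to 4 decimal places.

With the vertex order [a, b, c, d, e, f], the degrees are [3, 5, 3, 3, 3, 3], giving D = diag(3, 5, 3, 3, 3, 3) and L = D - A. The smallest Laplacian eigenvalue is always 0. The next one, lambda_2 = 2.3820, measures how hard the graph is to disconnect: larger values mean better connectivity. By the matrix-tree theorem the graph has (1/6) * product of the nonzero eigenvalues = 121 spanning trees. There is one zero in the spectrum, matching the 1 component.

2.3820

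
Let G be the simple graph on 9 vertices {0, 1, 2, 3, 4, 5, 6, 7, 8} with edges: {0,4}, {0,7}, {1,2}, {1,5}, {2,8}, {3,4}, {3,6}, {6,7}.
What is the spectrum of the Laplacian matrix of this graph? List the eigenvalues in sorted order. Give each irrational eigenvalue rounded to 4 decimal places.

Reading degrees in the order [0, 1, 2, 3, 4, 5, 6, 7, 8] gives [2, 2, 2, 2, 2, 1, 2, 2, 1]; set D = diag(2, 2, 2, 2, 2, 1, 2, 2, 1) and form L = D - A. Diagonalising L (or applying a numerical eigensolver to the 9x9 matrix) gives the spectrum above. The 2 zero eigenvalues correspond to the 2 connected components.

[0, 0, 0.5858, 1.3820, 1.3820, 2, 3.4142, 3.6180, 3.6180]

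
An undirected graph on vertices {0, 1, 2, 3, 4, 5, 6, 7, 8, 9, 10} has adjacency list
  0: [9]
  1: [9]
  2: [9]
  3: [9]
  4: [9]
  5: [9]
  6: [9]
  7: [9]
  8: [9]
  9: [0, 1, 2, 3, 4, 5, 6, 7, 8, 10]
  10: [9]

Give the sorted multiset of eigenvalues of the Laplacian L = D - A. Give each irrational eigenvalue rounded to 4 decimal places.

Each diagonal entry of L is the vertex degree and each off-diagonal entry is -1 where an edge is present, 0 otherwise; in the order [0, 1, 2, 3, 4, 5, 6, 7, 8, 9, 10] the diagonal is [1, 1, 1, 1, 1, 1, 1, 1, 1, 10, 1]. Since every row of L sums to 0, the all-ones vector is in the kernel and 0 is an eigenvalue. The eigenvalues sum to 20, which equals trace(L) = 2|E|.

[0, 1, 1, 1, 1, 1, 1, 1, 1, 1, 11]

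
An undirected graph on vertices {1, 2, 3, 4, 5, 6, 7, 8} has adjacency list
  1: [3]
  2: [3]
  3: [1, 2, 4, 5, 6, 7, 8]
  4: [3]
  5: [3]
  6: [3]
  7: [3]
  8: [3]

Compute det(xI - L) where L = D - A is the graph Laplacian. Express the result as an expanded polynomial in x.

Reading degrees in the order [1, 2, 3, 4, 5, 6, 7, 8] gives [1, 1, 7, 1, 1, 1, 1, 1]; set D = diag(1, 1, 7, 1, 1, 1, 1, 1) and form L = D - A. L has integer entries, so p(x) = det(xI - L) has integer coefficients. Expanding the determinant yields x^8 - 14x^7 + 63x^6 - 140x^5 + 175x^4 - 126x^3 + 49x^2 - 8x. The constant term is 0 because L is singular (the all-ones vector lies in its kernel). The largest eigenvalue, 8, is at most the vertex count 8.

x^8 - 14x^7 + 63x^6 - 140x^5 + 175x^4 - 126x^3 + 49x^2 - 8x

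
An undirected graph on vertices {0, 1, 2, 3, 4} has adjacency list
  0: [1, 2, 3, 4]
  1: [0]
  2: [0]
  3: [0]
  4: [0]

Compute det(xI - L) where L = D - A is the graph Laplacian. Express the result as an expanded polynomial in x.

Each diagonal entry of L is the vertex degree and each off-diagonal entry is -1 where an edge is present, 0 otherwise; in the order [0, 1, 2, 3, 4] the diagonal is [4, 1, 1, 1, 1]. Computing det(xI - L) by cofactor expansion (or equivalently via sum-over-permutations) gives x^5 - 8x^4 + 18x^3 - 16x^2 + 5x. The coefficient of x^4 equals -trace(L) = -8, matching the sum of degrees. By the matrix-tree theorem the graph has (1/5) * product of the nonzero eigenvalues = 1 spanning tree.

x^5 - 8x^4 + 18x^3 - 16x^2 + 5x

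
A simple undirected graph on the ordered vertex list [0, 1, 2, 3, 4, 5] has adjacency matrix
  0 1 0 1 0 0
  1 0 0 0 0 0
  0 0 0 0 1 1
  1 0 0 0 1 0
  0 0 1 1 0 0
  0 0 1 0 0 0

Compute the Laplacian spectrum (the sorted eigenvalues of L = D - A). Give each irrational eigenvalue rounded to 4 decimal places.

[0, 0.2679, 1, 2, 3, 3.7321]

Reading degrees in the order [0, 1, 2, 3, 4, 5] gives [2, 1, 2, 2, 2, 1]; set D = diag(2, 1, 2, 2, 2, 1) and form L = D - A. L is symmetric positive semidefinite, so every eigenvalue is real and nonnegative. The eigenvalues sum to 10, which equals trace(L) = 2|E|.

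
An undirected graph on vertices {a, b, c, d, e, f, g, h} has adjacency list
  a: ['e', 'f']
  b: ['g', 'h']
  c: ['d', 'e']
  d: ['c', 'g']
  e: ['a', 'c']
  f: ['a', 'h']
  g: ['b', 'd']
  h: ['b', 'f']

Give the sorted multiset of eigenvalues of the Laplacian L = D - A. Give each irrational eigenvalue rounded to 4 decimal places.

With the vertex order [a, b, c, d, e, f, g, h], the degrees are [2, 2, 2, 2, 2, 2, 2, 2], giving D = diag(2, 2, 2, 2, 2, 2, 2, 2) and L = D - A. Diagonalising L (or applying a numerical eigensolver to the 8x8 matrix) gives the spectrum above. The largest eigenvalue, 4, is at most the vertex count 8.

[0, 0.5858, 0.5858, 2, 2, 3.4142, 3.4142, 4]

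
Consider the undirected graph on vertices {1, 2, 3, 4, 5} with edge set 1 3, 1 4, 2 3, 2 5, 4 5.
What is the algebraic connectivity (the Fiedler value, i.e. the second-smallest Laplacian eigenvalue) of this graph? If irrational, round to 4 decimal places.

With the vertex order [1, 2, 3, 4, 5], the degrees are [2, 2, 2, 2, 2], giving D = diag(2, 2, 2, 2, 2) and L = D - A. Computing the eigenvalues of L and sorting gives [0, 1.3820, 1.3820, 3.6180, 3.6180]. The Fiedler value lambda_2 = 1.3820 is strictly positive, so the graph is connected. By the matrix-tree theorem the graph has (1/5) * product of the nonzero eigenvalues = 5 spanning trees. There is one zero in the spectrum, matching the 1 component.

1.3820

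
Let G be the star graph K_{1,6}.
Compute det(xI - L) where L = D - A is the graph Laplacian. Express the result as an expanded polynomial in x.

x^7 - 12x^6 + 45x^5 - 80x^4 + 75x^3 - 36x^2 + 7x

The graph has 7 vertices and degree multiset [6, 1, 1, 1, 1, 1, 1]; D is the diagonal matrix of degrees and L = D - A. L has integer entries, so p(x) = det(xI - L) has integer coefficients. Expanding the determinant yields x^7 - 12x^6 + 45x^5 - 80x^4 + 75x^3 - 36x^2 + 7x. Since p(0) = det(-L) = 0, x divides p(x).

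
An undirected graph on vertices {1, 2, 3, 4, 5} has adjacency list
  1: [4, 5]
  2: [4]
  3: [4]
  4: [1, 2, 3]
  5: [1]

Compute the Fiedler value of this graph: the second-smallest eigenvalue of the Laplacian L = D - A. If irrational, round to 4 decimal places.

With the vertex order [1, 2, 3, 4, 5], the degrees are [2, 1, 1, 3, 1], giving D = diag(2, 1, 1, 3, 1) and L = D - A. The sorted Laplacian eigenvalues are [0, 0.5188, 1, 2.3111, 4.1701]; the algebraic connectivity is the second entry, 0.5188. By the matrix-tree theorem the graph has (1/5) * product of the nonzero eigenvalues = 1 spanning tree.

0.5188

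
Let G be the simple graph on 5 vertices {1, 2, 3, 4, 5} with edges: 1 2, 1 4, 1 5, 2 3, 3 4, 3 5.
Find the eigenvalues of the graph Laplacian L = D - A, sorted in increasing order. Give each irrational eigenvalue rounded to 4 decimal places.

[0, 2, 2, 3, 5]

With the vertex order [1, 2, 3, 4, 5], the degrees are [3, 2, 3, 2, 2], giving D = diag(3, 2, 3, 2, 2) and L = D - A. The multiplicity of 0 as a Laplacian eigenvalue equals the number of connected components. The single zero eigenvalue shows the graph is connected. The largest eigenvalue, 5, is at most the vertex count 5.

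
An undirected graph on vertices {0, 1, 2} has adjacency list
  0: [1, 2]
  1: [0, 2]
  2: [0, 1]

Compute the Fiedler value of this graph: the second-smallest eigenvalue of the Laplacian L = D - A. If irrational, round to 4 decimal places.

With the vertex order [0, 1, 2], the degrees are [2, 2, 2], giving D = diag(2, 2, 2) and L = D - A. Computing the eigenvalues of L and sorting gives [0, 3, 3]. The Fiedler value lambda_2 = 3 is strictly positive, so the graph is connected. By the matrix-tree theorem the graph has (1/3) * product of the nonzero eigenvalues = 3 spanning trees. There is one zero in the spectrum, matching the 1 component.

3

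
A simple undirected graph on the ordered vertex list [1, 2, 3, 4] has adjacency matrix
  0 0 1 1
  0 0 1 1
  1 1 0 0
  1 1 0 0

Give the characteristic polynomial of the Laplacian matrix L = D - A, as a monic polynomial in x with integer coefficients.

With the vertex order [1, 2, 3, 4], the degrees are [2, 2, 2, 2], giving D = diag(2, 2, 2, 2) and L = D - A. L has integer entries, so p(x) = det(xI - L) has integer coefficients. Expanding the determinant yields x^4 - 8x^3 + 20x^2 - 16x. Since p(0) = det(-L) = 0, x divides p(x). By the matrix-tree theorem the graph has (1/4) * product of the nonzero eigenvalues = 4 spanning trees.

x^4 - 8x^3 + 20x^2 - 16x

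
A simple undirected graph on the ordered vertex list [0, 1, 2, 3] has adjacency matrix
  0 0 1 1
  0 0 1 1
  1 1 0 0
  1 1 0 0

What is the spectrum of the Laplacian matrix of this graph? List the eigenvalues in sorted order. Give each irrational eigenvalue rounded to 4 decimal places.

With the vertex order [0, 1, 2, 3], the degrees are [2, 2, 2, 2], giving D = diag(2, 2, 2, 2) and L = D - A. L is symmetric positive semidefinite, so every eigenvalue is real and nonnegative. The single zero eigenvalue shows the graph is connected. The eigenvalues sum to 8, which equals trace(L) = 2|E|. There is one zero in the spectrum, matching the 1 component.

[0, 2, 2, 4]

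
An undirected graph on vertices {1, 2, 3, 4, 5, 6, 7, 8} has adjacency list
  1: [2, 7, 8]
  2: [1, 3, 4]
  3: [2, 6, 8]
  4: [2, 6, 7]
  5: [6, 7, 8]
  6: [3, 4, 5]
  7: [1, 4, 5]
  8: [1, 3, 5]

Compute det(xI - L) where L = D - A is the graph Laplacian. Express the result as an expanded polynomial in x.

Each diagonal entry of L is the vertex degree and each off-diagonal entry is -1 where an edge is present, 0 otherwise; in the order [1, 2, 3, 4, 5, 6, 7, 8] the diagonal is [3, 3, 3, 3, 3, 3, 3, 3]. L has integer entries, so p(x) = det(xI - L) has integer coefficients. Expanding the determinant yields x^8 - 24x^7 + 240x^6 - 1296x^5 + 4080x^4 - 7488x^3 + 7424x^2 - 3072x. The constant term is 0 because L is singular (the all-ones vector lies in its kernel). The eigenvalues sum to 24, which equals trace(L) = 2|E|. There is one zero in the spectrum, matching the 1 component.

x^8 - 24x^7 + 240x^6 - 1296x^5 + 4080x^4 - 7488x^3 + 7424x^2 - 3072x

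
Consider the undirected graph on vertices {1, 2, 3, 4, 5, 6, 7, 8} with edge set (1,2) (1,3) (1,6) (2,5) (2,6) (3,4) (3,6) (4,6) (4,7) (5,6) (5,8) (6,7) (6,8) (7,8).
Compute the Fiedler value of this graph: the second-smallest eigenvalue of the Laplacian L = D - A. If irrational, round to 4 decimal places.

Reading degrees in the order [1, 2, 3, 4, 5, 6, 7, 8] gives [3, 3, 3, 3, 3, 7, 3, 3]; set D = diag(3, 3, 3, 3, 3, 7, 3, 3) and form L = D - A. Computing the eigenvalues of L and sorting gives [0, 1.7530, 1.7530, 3.4450, 3.4450, 4.8019, 4.8019, 8]. The Fiedler value lambda_2 = 1.7530 is strictly positive, so the graph is connected.

1.7530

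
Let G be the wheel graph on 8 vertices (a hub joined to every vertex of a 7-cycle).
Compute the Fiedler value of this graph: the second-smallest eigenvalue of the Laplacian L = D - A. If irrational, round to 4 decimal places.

1.7530

The graph has 8 vertices and degree multiset [7, 3, 3, 3, 3, 3, 3, 3]; D is the diagonal matrix of degrees and L = D - A. The sorted Laplacian eigenvalues are [0, 1.7530, 1.7530, 3.4450, 3.4450, 4.8019, 4.8019, 8]; the algebraic connectivity is the second entry, 1.7530. The largest eigenvalue, 8, is at most the vertex count 8.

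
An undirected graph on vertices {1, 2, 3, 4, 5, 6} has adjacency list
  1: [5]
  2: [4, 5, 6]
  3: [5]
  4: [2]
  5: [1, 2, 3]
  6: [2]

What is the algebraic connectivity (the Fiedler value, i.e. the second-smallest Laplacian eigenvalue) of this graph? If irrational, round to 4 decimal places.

0.4384

Reading degrees in the order [1, 2, 3, 4, 5, 6] gives [1, 3, 1, 1, 3, 1]; set D = diag(1, 3, 1, 1, 3, 1) and form L = D - A. The smallest Laplacian eigenvalue is always 0. The next one, lambda_2 = 0.4384, measures how hard the graph is to disconnect: larger values mean better connectivity. There is one zero in the spectrum, matching the 1 component. The largest eigenvalue, 4.5616, is at most the vertex count 6.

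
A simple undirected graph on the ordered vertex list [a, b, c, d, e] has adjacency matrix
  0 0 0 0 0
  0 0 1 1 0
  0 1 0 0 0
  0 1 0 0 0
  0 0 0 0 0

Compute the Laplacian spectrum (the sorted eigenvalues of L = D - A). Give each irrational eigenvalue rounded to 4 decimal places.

Reading degrees in the order [a, b, c, d, e] gives [0, 2, 1, 1, 0]; set D = diag(0, 2, 1, 1, 0) and form L = D - A. The multiplicity of 0 as a Laplacian eigenvalue equals the number of connected components. The 3 zero eigenvalues correspond to the 3 connected components.

[0, 0, 0, 1, 3]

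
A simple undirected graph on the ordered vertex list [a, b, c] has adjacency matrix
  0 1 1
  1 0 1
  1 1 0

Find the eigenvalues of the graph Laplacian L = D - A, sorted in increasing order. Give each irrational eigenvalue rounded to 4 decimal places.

[0, 3, 3]

With the vertex order [a, b, c], the degrees are [2, 2, 2], giving D = diag(2, 2, 2) and L = D - A. The multiplicity of 0 as a Laplacian eigenvalue equals the number of connected components. The single zero eigenvalue shows the graph is connected. The eigenvalues sum to 6, which equals trace(L) = 2|E|. There is one zero in the spectrum, matching the 1 component.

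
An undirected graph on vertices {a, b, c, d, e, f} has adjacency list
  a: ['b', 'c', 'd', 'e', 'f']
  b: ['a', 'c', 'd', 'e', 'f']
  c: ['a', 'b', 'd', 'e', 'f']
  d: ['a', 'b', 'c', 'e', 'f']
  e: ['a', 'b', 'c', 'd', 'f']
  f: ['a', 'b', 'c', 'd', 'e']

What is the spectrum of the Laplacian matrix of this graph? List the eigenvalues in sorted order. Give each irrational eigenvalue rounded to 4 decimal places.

[0, 6, 6, 6, 6, 6]

Each diagonal entry of L is the vertex degree and each off-diagonal entry is -1 where an edge is present, 0 otherwise; in the order [a, b, c, d, e, f] the diagonal is [5, 5, 5, 5, 5, 5]. Since every row of L sums to 0, the all-ones vector is in the kernel and 0 is an eigenvalue.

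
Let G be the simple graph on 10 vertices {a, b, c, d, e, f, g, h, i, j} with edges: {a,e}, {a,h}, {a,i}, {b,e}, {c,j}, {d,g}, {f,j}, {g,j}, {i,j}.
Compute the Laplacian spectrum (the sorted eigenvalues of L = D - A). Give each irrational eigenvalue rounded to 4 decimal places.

[0, 0.1626, 0.5188, 0.6270, 1, 1.5072, 2.3111, 2.5027, 4.1701, 5.2005]

With the vertex order [a, b, c, d, e, f, g, h, i, j], the degrees are [3, 1, 1, 1, 2, 1, 2, 1, 2, 4], giving D = diag(3, 1, 1, 1, 2, 1, 2, 1, 2, 4) and L = D - A. Since every row of L sums to 0, the all-ones vector is in the kernel and 0 is an eigenvalue.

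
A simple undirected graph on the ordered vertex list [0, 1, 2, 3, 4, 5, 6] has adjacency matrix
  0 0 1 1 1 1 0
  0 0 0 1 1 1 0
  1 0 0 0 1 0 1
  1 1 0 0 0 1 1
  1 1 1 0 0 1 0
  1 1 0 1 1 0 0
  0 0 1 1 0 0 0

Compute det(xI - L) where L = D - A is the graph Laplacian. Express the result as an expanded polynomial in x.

x^7 - 24x^6 + 233x^5 - 1166x^4 + 3155x^3 - 4348x^2 + 2366x

Reading degrees in the order [0, 1, 2, 3, 4, 5, 6] gives [4, 3, 3, 4, 4, 4, 2]; set D = diag(4, 3, 3, 4, 4, 4, 2) and form L = D - A. L has integer entries, so p(x) = det(xI - L) has integer coefficients. Expanding the determinant yields x^7 - 24x^6 + 233x^5 - 1166x^4 + 3155x^3 - 4348x^2 + 2366x. The coefficient of x^6 equals -trace(L) = -24, matching the sum of degrees.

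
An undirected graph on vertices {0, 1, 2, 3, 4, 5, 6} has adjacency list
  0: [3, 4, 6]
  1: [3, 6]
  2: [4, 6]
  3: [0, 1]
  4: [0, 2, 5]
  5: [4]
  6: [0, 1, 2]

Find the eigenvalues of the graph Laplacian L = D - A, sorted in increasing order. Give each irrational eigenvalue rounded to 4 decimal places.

[0, 0.6086, 1.3820, 2.2271, 3, 3.6180, 5.1642]

With the vertex order [0, 1, 2, 3, 4, 5, 6], the degrees are [3, 2, 2, 2, 3, 1, 3], giving D = diag(3, 2, 2, 2, 3, 1, 3) and L = D - A. The multiplicity of 0 as a Laplacian eigenvalue equals the number of connected components. There is one zero in the spectrum, matching the 1 component.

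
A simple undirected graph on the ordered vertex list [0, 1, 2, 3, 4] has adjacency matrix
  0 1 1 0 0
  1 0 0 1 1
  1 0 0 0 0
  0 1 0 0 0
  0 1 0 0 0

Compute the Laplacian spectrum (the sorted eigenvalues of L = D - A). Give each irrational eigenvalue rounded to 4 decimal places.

[0, 0.5188, 1, 2.3111, 4.1701]

Each diagonal entry of L is the vertex degree and each off-diagonal entry is -1 where an edge is present, 0 otherwise; in the order [0, 1, 2, 3, 4] the diagonal is [2, 3, 1, 1, 1]. Diagonalising L (or applying a numerical eigensolver to the 5x5 matrix) gives the spectrum above.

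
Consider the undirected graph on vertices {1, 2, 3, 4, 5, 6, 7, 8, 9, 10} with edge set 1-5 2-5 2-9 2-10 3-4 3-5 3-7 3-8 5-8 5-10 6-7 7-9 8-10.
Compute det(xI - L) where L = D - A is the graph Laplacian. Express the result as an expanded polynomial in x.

x^10 - 26x^9 + 283x^8 - 1680x^7 + 5944x^6 - 12884x^5 + 16976x^4 - 13048x^3 + 5303x^2 - 870x

Each diagonal entry of L is the vertex degree and each off-diagonal entry is -1 where an edge is present, 0 otherwise; in the order [1, 2, 3, 4, 5, 6, 7, 8, 9, 10] the diagonal is [1, 3, 4, 1, 5, 1, 3, 3, 2, 3]. L has integer entries, so p(x) = det(xI - L) has integer coefficients. Expanding the determinant yields x^10 - 26x^9 + 283x^8 - 1680x^7 + 5944x^6 - 12884x^5 + 16976x^4 - 13048x^3 + 5303x^2 - 870x. The constant term is 0 because L is singular (the all-ones vector lies in its kernel).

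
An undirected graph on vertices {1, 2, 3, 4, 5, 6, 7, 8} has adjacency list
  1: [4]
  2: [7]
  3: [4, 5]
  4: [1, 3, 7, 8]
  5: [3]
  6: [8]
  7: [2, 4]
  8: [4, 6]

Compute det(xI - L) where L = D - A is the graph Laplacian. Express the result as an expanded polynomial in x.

x^8 - 14x^7 + 75x^6 - 198x^5 + 273x^4 - 192x^3 + 64x^2 - 8x

Reading degrees in the order [1, 2, 3, 4, 5, 6, 7, 8] gives [1, 1, 2, 4, 1, 1, 2, 2]; set D = diag(1, 1, 2, 4, 1, 1, 2, 2) and form L = D - A. L has integer entries, so p(x) = det(xI - L) has integer coefficients. Expanding the determinant yields x^8 - 14x^7 + 75x^6 - 198x^5 + 273x^4 - 192x^3 + 64x^2 - 8x. Since p(0) = det(-L) = 0, x divides p(x).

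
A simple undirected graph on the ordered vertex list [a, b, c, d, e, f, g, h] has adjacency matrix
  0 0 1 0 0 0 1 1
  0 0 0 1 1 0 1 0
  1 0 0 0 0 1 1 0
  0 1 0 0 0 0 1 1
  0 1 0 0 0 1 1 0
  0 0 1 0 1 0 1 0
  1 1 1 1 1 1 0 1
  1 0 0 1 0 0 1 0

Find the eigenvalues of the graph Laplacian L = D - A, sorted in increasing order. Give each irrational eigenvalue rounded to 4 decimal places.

[0, 1.7530, 1.7530, 3.4450, 3.4450, 4.8019, 4.8019, 8]

Each diagonal entry of L is the vertex degree and each off-diagonal entry is -1 where an edge is present, 0 otherwise; in the order [a, b, c, d, e, f, g, h] the diagonal is [3, 3, 3, 3, 3, 3, 7, 3]. The multiplicity of 0 as a Laplacian eigenvalue equals the number of connected components. The single zero eigenvalue shows the graph is connected. The largest eigenvalue, 8, is at most the vertex count 8.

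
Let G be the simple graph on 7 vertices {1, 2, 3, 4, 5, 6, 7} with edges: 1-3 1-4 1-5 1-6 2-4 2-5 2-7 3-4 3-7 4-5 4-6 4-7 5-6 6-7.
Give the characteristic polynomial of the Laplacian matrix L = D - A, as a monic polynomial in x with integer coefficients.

x^7 - 28x^6 + 319x^5 - 1890x^4 + 6134x^3 - 10332x^2 + 7056x

Each diagonal entry of L is the vertex degree and each off-diagonal entry is -1 where an edge is present, 0 otherwise; in the order [1, 2, 3, 4, 5, 6, 7] the diagonal is [4, 3, 3, 6, 4, 4, 4]. L has integer entries, so p(x) = det(xI - L) has integer coefficients. Expanding the determinant yields x^7 - 28x^6 + 319x^5 - 1890x^4 + 6134x^3 - 10332x^2 + 7056x. Since p(0) = det(-L) = 0, x divides p(x). The eigenvalues sum to 28, which equals trace(L) = 2|E|. There is one zero in the spectrum, matching the 1 component.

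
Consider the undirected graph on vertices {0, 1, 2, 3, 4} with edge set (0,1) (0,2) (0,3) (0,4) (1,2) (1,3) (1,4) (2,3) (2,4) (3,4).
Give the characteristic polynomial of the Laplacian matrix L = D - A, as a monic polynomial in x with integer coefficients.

Each diagonal entry of L is the vertex degree and each off-diagonal entry is -1 where an edge is present, 0 otherwise; in the order [0, 1, 2, 3, 4] the diagonal is [4, 4, 4, 4, 4]. L has integer entries, so p(x) = det(xI - L) has integer coefficients. Expanding the determinant yields x^5 - 20x^4 + 150x^3 - 500x^2 + 625x. The coefficient of x^4 equals -trace(L) = -20, matching the sum of degrees. The largest eigenvalue, 5, is at most the vertex count 5.

x^5 - 20x^4 + 150x^3 - 500x^2 + 625x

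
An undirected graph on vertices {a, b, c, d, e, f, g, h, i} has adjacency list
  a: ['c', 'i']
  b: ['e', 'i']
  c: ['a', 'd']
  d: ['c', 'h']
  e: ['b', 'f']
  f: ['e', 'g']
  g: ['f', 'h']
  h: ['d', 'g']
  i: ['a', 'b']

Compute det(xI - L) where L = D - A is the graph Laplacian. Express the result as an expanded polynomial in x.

x^9 - 18x^8 + 135x^7 - 546x^6 + 1287x^5 - 1782x^4 + 1386x^3 - 540x^2 + 81x

With the vertex order [a, b, c, d, e, f, g, h, i], the degrees are [2, 2, 2, 2, 2, 2, 2, 2, 2], giving D = diag(2, 2, 2, 2, 2, 2, 2, 2, 2) and L = D - A. Computing det(xI - L) by cofactor expansion (or equivalently via sum-over-permutations) gives x^9 - 18x^8 + 135x^7 - 546x^6 + 1287x^5 - 1782x^4 + 1386x^3 - 540x^2 + 81x. The coefficient of x^8 equals -trace(L) = -18, matching the sum of degrees. By the matrix-tree theorem the graph has (1/9) * product of the nonzero eigenvalues = 9 spanning trees.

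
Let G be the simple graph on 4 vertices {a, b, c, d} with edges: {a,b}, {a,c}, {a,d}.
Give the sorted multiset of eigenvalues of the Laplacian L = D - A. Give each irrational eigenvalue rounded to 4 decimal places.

[0, 1, 1, 4]

With the vertex order [a, b, c, d], the degrees are [3, 1, 1, 1], giving D = diag(3, 1, 1, 1) and L = D - A. The multiplicity of 0 as a Laplacian eigenvalue equals the number of connected components. The single zero eigenvalue shows the graph is connected. There is one zero in the spectrum, matching the 1 component.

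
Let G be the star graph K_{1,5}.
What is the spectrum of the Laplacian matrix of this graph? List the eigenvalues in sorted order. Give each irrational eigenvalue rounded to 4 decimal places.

The graph has 6 vertices and degree multiset [5, 1, 1, 1, 1, 1]; D is the diagonal matrix of degrees and L = D - A. L is symmetric positive semidefinite, so every eigenvalue is real and nonnegative. The largest eigenvalue, 6, is at most the vertex count 6.

[0, 1, 1, 1, 1, 6]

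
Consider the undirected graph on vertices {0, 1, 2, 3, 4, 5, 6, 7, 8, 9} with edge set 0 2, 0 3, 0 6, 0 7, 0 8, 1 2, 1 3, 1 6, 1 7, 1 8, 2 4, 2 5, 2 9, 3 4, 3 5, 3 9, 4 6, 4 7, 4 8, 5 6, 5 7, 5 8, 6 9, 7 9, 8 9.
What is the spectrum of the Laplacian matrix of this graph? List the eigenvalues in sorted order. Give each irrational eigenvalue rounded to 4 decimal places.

[0, 5, 5, 5, 5, 5, 5, 5, 5, 10]

Reading degrees in the order [0, 1, 2, 3, 4, 5, 6, 7, 8, 9] gives [5, 5, 5, 5, 5, 5, 5, 5, 5, 5]; set D = diag(5, 5, 5, 5, 5, 5, 5, 5, 5, 5) and form L = D - A. Since every row of L sums to 0, the all-ones vector is in the kernel and 0 is an eigenvalue. The single zero eigenvalue shows the graph is connected. By the matrix-tree theorem the graph has (1/10) * product of the nonzero eigenvalues = 390625 spanning trees. The eigenvalues sum to 50, which equals trace(L) = 2|E|.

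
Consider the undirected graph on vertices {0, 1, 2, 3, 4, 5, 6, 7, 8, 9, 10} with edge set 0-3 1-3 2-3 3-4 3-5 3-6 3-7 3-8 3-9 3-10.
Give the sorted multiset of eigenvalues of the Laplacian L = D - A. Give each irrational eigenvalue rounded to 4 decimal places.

With the vertex order [0, 1, 2, 3, 4, 5, 6, 7, 8, 9, 10], the degrees are [1, 1, 1, 10, 1, 1, 1, 1, 1, 1, 1], giving D = diag(1, 1, 1, 10, 1, 1, 1, 1, 1, 1, 1) and L = D - A. L is symmetric positive semidefinite, so every eigenvalue is real and nonnegative. The single zero eigenvalue shows the graph is connected. There is one zero in the spectrum, matching the 1 component.

[0, 1, 1, 1, 1, 1, 1, 1, 1, 1, 11]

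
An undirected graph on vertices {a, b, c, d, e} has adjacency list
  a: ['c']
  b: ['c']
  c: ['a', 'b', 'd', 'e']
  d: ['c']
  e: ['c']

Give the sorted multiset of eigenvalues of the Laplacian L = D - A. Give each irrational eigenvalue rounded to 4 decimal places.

[0, 1, 1, 1, 5]

Reading degrees in the order [a, b, c, d, e] gives [1, 1, 4, 1, 1]; set D = diag(1, 1, 4, 1, 1) and form L = D - A. Since every row of L sums to 0, the all-ones vector is in the kernel and 0 is an eigenvalue. By the matrix-tree theorem the graph has (1/5) * product of the nonzero eigenvalues = 1 spanning tree.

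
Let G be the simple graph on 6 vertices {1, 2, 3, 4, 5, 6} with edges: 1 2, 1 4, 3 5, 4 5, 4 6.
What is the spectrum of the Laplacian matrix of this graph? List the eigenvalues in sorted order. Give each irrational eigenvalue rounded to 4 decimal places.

[0, 0.3820, 0.6972, 2, 2.6180, 4.3028]

Reading degrees in the order [1, 2, 3, 4, 5, 6] gives [2, 1, 1, 3, 2, 1]; set D = diag(2, 1, 1, 3, 2, 1) and form L = D - A. Since every row of L sums to 0, the all-ones vector is in the kernel and 0 is an eigenvalue.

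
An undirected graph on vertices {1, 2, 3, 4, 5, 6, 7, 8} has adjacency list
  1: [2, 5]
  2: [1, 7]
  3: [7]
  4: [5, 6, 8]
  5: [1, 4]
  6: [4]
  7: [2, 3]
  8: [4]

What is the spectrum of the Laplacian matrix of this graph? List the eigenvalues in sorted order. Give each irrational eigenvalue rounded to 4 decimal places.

Reading degrees in the order [1, 2, 3, 4, 5, 6, 7, 8] gives [2, 2, 1, 3, 2, 1, 2, 1]; set D = diag(2, 2, 1, 3, 2, 1, 2, 1) and form L = D - A. Diagonalising L (or applying a numerical eigensolver to the 8x8 matrix) gives the spectrum above. The single zero eigenvalue shows the graph is connected. The eigenvalues sum to 14, which equals trace(L) = 2|E|. The largest eigenvalue, 4.2332, is at most the vertex count 8.

[0, 0.1667, 0.7276, 1, 1.6353, 2.6729, 3.5643, 4.2332]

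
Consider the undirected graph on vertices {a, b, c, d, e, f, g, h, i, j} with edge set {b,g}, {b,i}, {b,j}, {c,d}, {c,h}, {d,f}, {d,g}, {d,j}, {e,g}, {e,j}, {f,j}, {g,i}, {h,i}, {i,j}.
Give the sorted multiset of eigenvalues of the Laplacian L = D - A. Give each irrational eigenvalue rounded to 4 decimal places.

Reading degrees in the order [a, b, c, d, e, f, g, h, i, j] gives [0, 3, 2, 4, 2, 2, 4, 2, 4, 5]; set D = diag(0, 3, 2, 4, 2, 2, 4, 2, 4, 5) and form L = D - A. The multiplicity of 0 as a Laplacian eigenvalue equals the number of connected components. The 2 zero eigenvalues correspond to the 2 connected components. The eigenvalues sum to 28, which equals trace(L) = 2|E|.

[0, 0, 1, 1.5100, 2.1046, 2.6962, 4.0708, 4.8200, 5, 6.7983]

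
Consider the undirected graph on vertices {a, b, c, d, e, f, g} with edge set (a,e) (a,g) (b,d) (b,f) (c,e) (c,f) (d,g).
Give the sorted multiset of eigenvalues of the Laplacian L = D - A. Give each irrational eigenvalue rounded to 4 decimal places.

Reading degrees in the order [a, b, c, d, e, f, g] gives [2, 2, 2, 2, 2, 2, 2]; set D = diag(2, 2, 2, 2, 2, 2, 2) and form L = D - A. L is symmetric positive semidefinite, so every eigenvalue is real and nonnegative. By the matrix-tree theorem the graph has (1/7) * product of the nonzero eigenvalues = 7 spanning trees.

[0, 0.7530, 0.7530, 2.4450, 2.4450, 3.8019, 3.8019]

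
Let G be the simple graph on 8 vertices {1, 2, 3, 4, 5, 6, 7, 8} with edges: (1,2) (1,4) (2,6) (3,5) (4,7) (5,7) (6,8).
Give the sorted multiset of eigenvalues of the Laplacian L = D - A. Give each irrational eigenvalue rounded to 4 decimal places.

Each diagonal entry of L is the vertex degree and each off-diagonal entry is -1 where an edge is present, 0 otherwise; in the order [1, 2, 3, 4, 5, 6, 7, 8] the diagonal is [2, 2, 1, 2, 2, 2, 2, 1]. L is symmetric positive semidefinite, so every eigenvalue is real and nonnegative. The largest eigenvalue, 3.8478, is at most the vertex count 8. By the matrix-tree theorem the graph has (1/8) * product of the nonzero eigenvalues = 1 spanning tree.

[0, 0.1522, 0.5858, 1.2346, 2, 2.7654, 3.4142, 3.8478]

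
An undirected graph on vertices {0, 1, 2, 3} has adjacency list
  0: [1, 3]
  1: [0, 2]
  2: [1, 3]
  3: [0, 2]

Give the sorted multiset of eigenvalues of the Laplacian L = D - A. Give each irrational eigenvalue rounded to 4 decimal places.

Each diagonal entry of L is the vertex degree and each off-diagonal entry is -1 where an edge is present, 0 otherwise; in the order [0, 1, 2, 3] the diagonal is [2, 2, 2, 2]. Diagonalising L (or applying a numerical eigensolver to the 4x4 matrix) gives the spectrum above. The single zero eigenvalue shows the graph is connected. By the matrix-tree theorem the graph has (1/4) * product of the nonzero eigenvalues = 4 spanning trees. The largest eigenvalue, 4, is at most the vertex count 4.

[0, 2, 2, 4]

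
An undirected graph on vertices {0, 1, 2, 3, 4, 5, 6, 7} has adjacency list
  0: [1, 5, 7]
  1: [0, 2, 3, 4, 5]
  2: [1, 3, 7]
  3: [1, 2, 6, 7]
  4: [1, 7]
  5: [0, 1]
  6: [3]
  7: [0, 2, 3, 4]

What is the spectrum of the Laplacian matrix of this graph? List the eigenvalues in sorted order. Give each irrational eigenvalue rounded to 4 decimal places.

With the vertex order [0, 1, 2, 3, 4, 5, 6, 7], the degrees are [3, 5, 3, 4, 2, 2, 1, 4], giving D = diag(3, 5, 3, 4, 2, 2, 1, 4) and L = D - A. L is symmetric positive semidefinite, so every eigenvalue is real and nonnegative. The single zero eigenvalue shows the graph is connected. The largest eigenvalue, 6.6677, is at most the vertex count 8. There is one zero in the spectrum, matching the 1 component.

[0, 0.7834, 1.5510, 2.2389, 3.3451, 4.6386, 4.7753, 6.6677]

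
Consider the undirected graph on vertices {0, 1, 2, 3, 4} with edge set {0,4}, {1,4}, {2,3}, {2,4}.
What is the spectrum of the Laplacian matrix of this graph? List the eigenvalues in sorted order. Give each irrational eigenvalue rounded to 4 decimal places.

[0, 0.5188, 1, 2.3111, 4.1701]

Reading degrees in the order [0, 1, 2, 3, 4] gives [1, 1, 2, 1, 3]; set D = diag(1, 1, 2, 1, 3) and form L = D - A. Diagonalising L (or applying a numerical eigensolver to the 5x5 matrix) gives the spectrum above. The largest eigenvalue, 4.1701, is at most the vertex count 5.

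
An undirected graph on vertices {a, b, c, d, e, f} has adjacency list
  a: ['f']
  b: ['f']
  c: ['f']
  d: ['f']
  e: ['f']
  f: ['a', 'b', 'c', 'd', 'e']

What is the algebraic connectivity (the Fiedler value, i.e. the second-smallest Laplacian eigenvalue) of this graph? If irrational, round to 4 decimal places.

Each diagonal entry of L is the vertex degree and each off-diagonal entry is -1 where an edge is present, 0 otherwise; in the order [a, b, c, d, e, f] the diagonal is [1, 1, 1, 1, 1, 5]. The sorted Laplacian eigenvalues are [0, 1, 1, 1, 1, 6]; the algebraic connectivity is the second entry, 1. The largest eigenvalue, 6, is at most the vertex count 6. By the matrix-tree theorem the graph has (1/6) * product of the nonzero eigenvalues = 1 spanning tree.

1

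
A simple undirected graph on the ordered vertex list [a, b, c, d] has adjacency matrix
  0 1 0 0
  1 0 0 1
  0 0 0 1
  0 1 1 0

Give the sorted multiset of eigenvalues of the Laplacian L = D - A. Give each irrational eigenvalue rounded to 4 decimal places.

[0, 0.5858, 2, 3.4142]

Each diagonal entry of L is the vertex degree and each off-diagonal entry is -1 where an edge is present, 0 otherwise; in the order [a, b, c, d] the diagonal is [1, 2, 1, 2]. Diagonalising L (or applying a numerical eigensolver to the 4x4 matrix) gives the spectrum above.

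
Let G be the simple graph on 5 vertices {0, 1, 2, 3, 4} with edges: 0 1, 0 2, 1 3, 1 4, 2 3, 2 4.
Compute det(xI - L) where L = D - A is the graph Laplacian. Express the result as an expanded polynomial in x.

x^5 - 12x^4 + 51x^3 - 92x^2 + 60x

With the vertex order [0, 1, 2, 3, 4], the degrees are [2, 3, 3, 2, 2], giving D = diag(2, 3, 3, 2, 2) and L = D - A. L has integer entries, so p(x) = det(xI - L) has integer coefficients. Expanding the determinant yields x^5 - 12x^4 + 51x^3 - 92x^2 + 60x. The constant term is 0 because L is singular (the all-ones vector lies in its kernel). The largest eigenvalue, 5, is at most the vertex count 5.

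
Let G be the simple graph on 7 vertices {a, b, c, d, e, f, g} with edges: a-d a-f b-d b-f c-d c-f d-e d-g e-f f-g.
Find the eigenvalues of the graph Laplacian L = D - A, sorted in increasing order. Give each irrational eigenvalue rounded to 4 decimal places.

[0, 2, 2, 2, 2, 5, 7]

With the vertex order [a, b, c, d, e, f, g], the degrees are [2, 2, 2, 5, 2, 5, 2], giving D = diag(2, 2, 2, 5, 2, 5, 2) and L = D - A. Since every row of L sums to 0, the all-ones vector is in the kernel and 0 is an eigenvalue. The single zero eigenvalue shows the graph is connected.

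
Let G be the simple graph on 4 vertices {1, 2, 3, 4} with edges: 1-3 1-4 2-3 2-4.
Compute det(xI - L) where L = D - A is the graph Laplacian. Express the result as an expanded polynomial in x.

x^4 - 8x^3 + 20x^2 - 16x

With the vertex order [1, 2, 3, 4], the degrees are [2, 2, 2, 2], giving D = diag(2, 2, 2, 2) and L = D - A. Computing det(xI - L) by cofactor expansion (or equivalently via sum-over-permutations) gives x^4 - 8x^3 + 20x^2 - 16x. Since p(0) = det(-L) = 0, x divides p(x). The largest eigenvalue, 4, is at most the vertex count 4.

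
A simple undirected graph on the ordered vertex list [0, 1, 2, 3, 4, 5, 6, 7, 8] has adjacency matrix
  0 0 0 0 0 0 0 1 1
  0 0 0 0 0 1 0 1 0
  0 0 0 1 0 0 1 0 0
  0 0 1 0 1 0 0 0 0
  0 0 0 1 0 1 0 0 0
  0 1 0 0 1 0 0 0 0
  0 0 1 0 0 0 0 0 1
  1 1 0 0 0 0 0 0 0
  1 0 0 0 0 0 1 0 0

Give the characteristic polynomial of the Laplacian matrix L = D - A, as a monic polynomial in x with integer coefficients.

Each diagonal entry of L is the vertex degree and each off-diagonal entry is -1 where an edge is present, 0 otherwise; in the order [0, 1, 2, 3, 4, 5, 6, 7, 8] the diagonal is [2, 2, 2, 2, 2, 2, 2, 2, 2]. Computing det(xI - L) by cofactor expansion (or equivalently via sum-over-permutations) gives x^9 - 18x^8 + 135x^7 - 546x^6 + 1287x^5 - 1782x^4 + 1386x^3 - 540x^2 + 81x. Since p(0) = det(-L) = 0, x divides p(x). There is one zero in the spectrum, matching the 1 component.

x^9 - 18x^8 + 135x^7 - 546x^6 + 1287x^5 - 1782x^4 + 1386x^3 - 540x^2 + 81x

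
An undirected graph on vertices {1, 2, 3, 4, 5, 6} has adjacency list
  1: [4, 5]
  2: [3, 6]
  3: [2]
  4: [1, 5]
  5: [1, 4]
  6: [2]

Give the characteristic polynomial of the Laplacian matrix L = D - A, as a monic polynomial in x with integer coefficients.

Each diagonal entry of L is the vertex degree and each off-diagonal entry is -1 where an edge is present, 0 otherwise; in the order [1, 2, 3, 4, 5, 6] the diagonal is [2, 2, 1, 2, 2, 1]. L has integer entries, so p(x) = det(xI - L) has integer coefficients. Expanding the determinant yields x^6 - 10x^5 + 36x^4 - 54x^3 + 27x^2. Since p(0) = det(-L) = 0, x divides p(x).

x^6 - 10x^5 + 36x^4 - 54x^3 + 27x^2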